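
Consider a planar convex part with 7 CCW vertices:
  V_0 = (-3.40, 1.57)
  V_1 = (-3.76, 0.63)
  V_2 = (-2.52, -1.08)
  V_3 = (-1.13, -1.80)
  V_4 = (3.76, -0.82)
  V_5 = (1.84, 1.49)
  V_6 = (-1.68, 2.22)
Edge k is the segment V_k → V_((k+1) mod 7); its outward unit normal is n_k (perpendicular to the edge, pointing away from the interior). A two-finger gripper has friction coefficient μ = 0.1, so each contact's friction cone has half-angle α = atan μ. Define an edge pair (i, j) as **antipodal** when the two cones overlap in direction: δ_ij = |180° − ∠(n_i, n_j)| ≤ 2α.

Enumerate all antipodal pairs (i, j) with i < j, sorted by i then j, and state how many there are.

count = 2; pairs: (1,4), (3,6)

α = atan 0.1 = 5.71°;  2α = 11.42°
n_0 = (-0.9339, +0.3576)
n_1 = (-0.8096, -0.5870)
n_2 = (-0.4599, -0.8879)
n_3 = (+0.1965, -0.9805)
n_4 = (+0.7690, +0.6392)
n_5 = (+0.2031, +0.9792)
n_6 = (-0.3535, +0.9354)
  (0,1): δ = 123.10°  ·
  (0,2): δ = 96.43°  ·
  (0,3): δ = 57.71°  ·
  (0,4): δ = 60.69°  ·
  (0,5): δ = 99.24°  ·
  (0,6): δ = 131.66°  ·
  (1,2): δ = 153.33°  ·
  (1,3): δ = 114.62°  ·
  (1,4): δ = 3.78°  ✓
  (1,5): δ = 42.34°  ·
  (1,6): δ = 74.75°  ·
  (2,3): δ = 141.28°  ·
  (2,4): δ = 22.88°  ·
  (2,5): δ = 15.67°  ·
  (2,6): δ = 48.09°  ·
  (3,4): δ = 61.60°  ·
  (3,5): δ = 23.05°  ·
  (3,6): δ = 9.37°  ✓
  (4,5): δ = 141.45°  ·
  (4,6): δ = 109.03°  ·
  (5,6): δ = 147.58°  ·
antipodal pairs: 2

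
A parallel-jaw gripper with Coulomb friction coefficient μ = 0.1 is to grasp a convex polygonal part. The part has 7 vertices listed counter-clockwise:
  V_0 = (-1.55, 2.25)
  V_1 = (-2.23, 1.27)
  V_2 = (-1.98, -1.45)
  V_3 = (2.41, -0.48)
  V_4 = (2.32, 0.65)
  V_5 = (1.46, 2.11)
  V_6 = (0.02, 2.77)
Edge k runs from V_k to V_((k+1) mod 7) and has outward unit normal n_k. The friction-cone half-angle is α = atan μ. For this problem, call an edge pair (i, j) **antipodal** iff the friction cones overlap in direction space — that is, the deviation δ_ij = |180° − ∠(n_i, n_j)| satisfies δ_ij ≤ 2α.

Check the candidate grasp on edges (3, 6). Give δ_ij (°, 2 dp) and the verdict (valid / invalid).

δ = 76.23°, invalid

α = atan 0.1 = 5.71°;  2α = 11.42°
edge 3: e_3 = (-0.09, +1.13);  n_3 = (+0.9968, +0.0794)
edge 6: e_6 = (-1.57, -0.52);  n_6 = (-0.3144, +0.9493)
∠(n_3, n_6) = 103.77°
δ = |180° − 103.77°| = 76.23°
76.23° > 2α = 11.42°  →  invalid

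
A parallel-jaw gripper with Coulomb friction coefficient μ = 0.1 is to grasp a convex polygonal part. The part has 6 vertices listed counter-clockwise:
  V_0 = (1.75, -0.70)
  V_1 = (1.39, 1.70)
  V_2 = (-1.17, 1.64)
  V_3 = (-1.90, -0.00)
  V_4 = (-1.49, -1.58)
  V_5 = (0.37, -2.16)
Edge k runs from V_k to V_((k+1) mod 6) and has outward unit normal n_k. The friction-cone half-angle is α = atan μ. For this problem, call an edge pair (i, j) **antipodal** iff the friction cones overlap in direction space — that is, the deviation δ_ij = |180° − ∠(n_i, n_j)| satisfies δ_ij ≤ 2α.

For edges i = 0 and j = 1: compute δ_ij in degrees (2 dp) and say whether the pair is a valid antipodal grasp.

α = atan 0.1 = 5.71°;  2α = 11.42°
edge 0: e_0 = (-0.36, +2.40);  n_0 = (+0.9889, +0.1483)
edge 1: e_1 = (-2.56, -0.06);  n_1 = (-0.0234, +0.9997)
∠(n_0, n_1) = 82.81°
δ = |180° − 82.81°| = 97.19°
97.19° > 2α = 11.42°  →  invalid

δ = 97.19°, invalid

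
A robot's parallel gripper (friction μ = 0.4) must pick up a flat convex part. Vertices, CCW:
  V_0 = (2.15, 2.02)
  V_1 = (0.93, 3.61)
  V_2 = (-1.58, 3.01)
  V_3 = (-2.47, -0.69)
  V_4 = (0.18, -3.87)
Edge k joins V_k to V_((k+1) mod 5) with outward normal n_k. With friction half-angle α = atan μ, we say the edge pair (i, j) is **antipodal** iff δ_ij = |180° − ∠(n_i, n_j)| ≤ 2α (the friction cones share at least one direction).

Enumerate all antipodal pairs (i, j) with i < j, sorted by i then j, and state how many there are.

count = 2; pairs: (0,3), (2,4)

α = atan 0.4 = 21.80°;  2α = 43.60°
n_0 = (+0.7934, +0.6087)
n_1 = (-0.2325, +0.9726)
n_2 = (-0.9723, +0.2339)
n_3 = (-0.7682, -0.6402)
n_4 = (+0.9484, -0.3172)
  (0,1): δ = 114.05°  ·
  (0,2): δ = 51.02°  ·
  (0,3): δ = 2.31°  ✓
  (0,4): δ = 124.01°  ·
  (1,2): δ = 116.97°  ·
  (1,3): δ = 63.64°  ·
  (1,4): δ = 58.06°  ·
  (2,3): δ = 126.67°  ·
  (2,4): δ = 4.97°  ✓
  (3,4): δ = 58.30°  ·
antipodal pairs: 2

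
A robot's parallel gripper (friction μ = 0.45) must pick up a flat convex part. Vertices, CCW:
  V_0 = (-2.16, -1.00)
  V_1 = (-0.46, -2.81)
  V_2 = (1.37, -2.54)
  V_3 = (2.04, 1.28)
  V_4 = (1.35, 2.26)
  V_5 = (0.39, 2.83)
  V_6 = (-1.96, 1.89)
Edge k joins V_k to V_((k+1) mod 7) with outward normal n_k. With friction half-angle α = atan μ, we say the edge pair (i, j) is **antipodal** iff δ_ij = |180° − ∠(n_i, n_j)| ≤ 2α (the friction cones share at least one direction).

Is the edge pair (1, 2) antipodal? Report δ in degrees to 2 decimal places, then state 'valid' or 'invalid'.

α = atan 0.45 = 24.23°;  2α = 48.46°
edge 1: e_1 = (+1.83, +0.27);  n_1 = (+0.1460, -0.9893)
edge 2: e_2 = (+0.67, +3.82);  n_2 = (+0.9850, -0.1728)
∠(n_1, n_2) = 71.66°
δ = |180° − 71.66°| = 108.34°
108.34° > 2α = 48.46°  →  invalid

δ = 108.34°, invalid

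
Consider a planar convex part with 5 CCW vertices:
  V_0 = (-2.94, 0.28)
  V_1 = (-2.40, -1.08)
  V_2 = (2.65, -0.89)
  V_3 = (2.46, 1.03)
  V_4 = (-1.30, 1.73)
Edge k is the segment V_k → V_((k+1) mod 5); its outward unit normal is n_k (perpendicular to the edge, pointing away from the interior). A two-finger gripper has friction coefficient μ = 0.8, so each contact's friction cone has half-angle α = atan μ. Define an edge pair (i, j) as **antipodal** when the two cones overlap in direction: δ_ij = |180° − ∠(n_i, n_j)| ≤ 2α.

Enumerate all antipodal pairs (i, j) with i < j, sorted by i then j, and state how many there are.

count = 5; pairs: (0,2), (0,3), (1,3), (1,4), (2,4)

α = atan 0.8 = 38.66°;  2α = 77.32°
n_0 = (-0.9294, -0.3690)
n_1 = (+0.0376, -0.9993)
n_2 = (+0.9951, +0.0985)
n_3 = (+0.1830, +0.9831)
n_4 = (-0.6624, +0.7492)
  (0,1): δ = 109.50°  ·
  (0,2): δ = 16.00°  ✓
  (0,3): δ = 57.80°  ✓
  (0,4): δ = 109.83°  ·
  (1,2): δ = 86.50°  ·
  (1,3): δ = 12.70°  ✓
  (1,4): δ = 39.33°  ✓
  (2,3): δ = 106.20°  ·
  (2,4): δ = 54.17°  ✓
  (3,4): δ = 127.97°  ·
antipodal pairs: 5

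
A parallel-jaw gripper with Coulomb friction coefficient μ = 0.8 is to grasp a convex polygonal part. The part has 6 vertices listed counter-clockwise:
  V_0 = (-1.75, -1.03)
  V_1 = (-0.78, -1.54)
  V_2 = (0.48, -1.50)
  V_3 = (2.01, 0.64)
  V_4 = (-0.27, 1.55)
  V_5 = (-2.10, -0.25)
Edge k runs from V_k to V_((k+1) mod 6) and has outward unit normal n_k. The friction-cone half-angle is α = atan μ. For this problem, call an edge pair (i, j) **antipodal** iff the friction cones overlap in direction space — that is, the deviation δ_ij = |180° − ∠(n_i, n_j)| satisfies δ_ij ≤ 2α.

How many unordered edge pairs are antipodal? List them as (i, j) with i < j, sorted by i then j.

count = 8; pairs: (0,3), (0,4), (1,3), (1,4), (2,3), (2,4), (2,5), (3,5)

α = atan 0.8 = 38.66°;  2α = 77.32°
n_0 = (-0.4654, -0.8851)
n_1 = (+0.0317, -0.9995)
n_2 = (+0.8135, -0.5816)
n_3 = (+0.3707, +0.9288)
n_4 = (-0.7012, +0.7129)
n_5 = (-0.9124, -0.4094)
  (0,1): δ = 150.45°  ·
  (0,2): δ = 97.83°  ·
  (0,3): δ = 5.98°  ✓
  (0,4): δ = 72.26°  ✓
  (0,5): δ = 141.90°  ·
  (1,2): δ = 127.38°  ·
  (1,3): δ = 23.58°  ✓
  (1,4): δ = 42.71°  ✓
  (1,5): δ = 112.35°  ·
  (2,3): δ = 76.20°  ✓
  (2,4): δ = 9.91°  ✓
  (2,5): δ = 59.73°  ✓
  (3,4): δ = 113.72°  ·
  (3,5): δ = 44.08°  ✓
  (4,5): δ = 110.36°  ·
antipodal pairs: 8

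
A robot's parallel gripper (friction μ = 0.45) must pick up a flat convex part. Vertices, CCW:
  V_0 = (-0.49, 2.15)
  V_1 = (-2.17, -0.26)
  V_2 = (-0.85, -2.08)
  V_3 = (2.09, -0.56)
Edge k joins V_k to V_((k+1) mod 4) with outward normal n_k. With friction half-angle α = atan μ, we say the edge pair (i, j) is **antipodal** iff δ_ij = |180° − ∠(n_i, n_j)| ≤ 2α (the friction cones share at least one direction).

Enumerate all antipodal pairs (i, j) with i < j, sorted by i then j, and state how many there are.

α = atan 0.45 = 24.23°;  2α = 48.46°
n_0 = (-0.8203, +0.5719)
n_1 = (-0.8095, -0.5871)
n_2 = (+0.4593, -0.8883)
n_3 = (+0.7243, +0.6895)
  (0,1): δ = 109.17°  ·
  (0,2): δ = 27.78°  ✓
  (0,3): δ = 78.47°  ·
  (1,2): δ = 98.61°  ·
  (1,3): δ = 7.64°  ✓
  (2,3): δ = 73.75°  ·
antipodal pairs: 2

count = 2; pairs: (0,2), (1,3)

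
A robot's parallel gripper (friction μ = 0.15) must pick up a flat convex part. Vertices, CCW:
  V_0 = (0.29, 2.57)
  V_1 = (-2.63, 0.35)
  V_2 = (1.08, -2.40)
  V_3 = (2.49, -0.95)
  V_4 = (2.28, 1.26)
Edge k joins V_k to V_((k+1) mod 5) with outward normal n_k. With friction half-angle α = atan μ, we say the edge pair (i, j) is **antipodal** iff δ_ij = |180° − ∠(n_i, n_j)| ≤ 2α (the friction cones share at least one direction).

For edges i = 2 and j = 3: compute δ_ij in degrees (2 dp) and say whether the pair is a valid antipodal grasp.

α = atan 0.15 = 8.53°;  2α = 17.06°
edge 2: e_2 = (+1.41, +1.45);  n_2 = (+0.7169, -0.6971)
edge 3: e_3 = (-0.21, +2.21);  n_3 = (+0.9955, +0.0946)
∠(n_2, n_3) = 49.63°
δ = |180° − 49.63°| = 130.37°
130.37° > 2α = 17.06°  →  invalid

δ = 130.37°, invalid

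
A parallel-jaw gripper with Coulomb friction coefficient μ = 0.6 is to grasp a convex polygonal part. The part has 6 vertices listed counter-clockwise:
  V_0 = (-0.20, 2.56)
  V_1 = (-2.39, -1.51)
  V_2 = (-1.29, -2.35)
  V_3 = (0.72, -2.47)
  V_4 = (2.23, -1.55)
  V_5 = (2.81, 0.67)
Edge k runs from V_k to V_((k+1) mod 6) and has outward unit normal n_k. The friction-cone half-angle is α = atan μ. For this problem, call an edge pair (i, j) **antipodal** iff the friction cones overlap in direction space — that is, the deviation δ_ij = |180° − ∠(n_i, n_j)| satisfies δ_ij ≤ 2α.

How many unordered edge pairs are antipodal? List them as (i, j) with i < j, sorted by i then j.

count = 4; pairs: (0,3), (0,4), (1,5), (2,5)

α = atan 0.6 = 30.96°;  2α = 61.93°
n_0 = (-0.8806, +0.4738)
n_1 = (-0.6069, -0.7948)
n_2 = (-0.0596, -0.9982)
n_3 = (+0.5203, -0.8540)
n_4 = (+0.9675, -0.2528)
n_5 = (+0.5318, +0.8469)
  (0,1): δ = 99.08°  ·
  (0,2): δ = 65.13°  ·
  (0,3): δ = 30.36°  ✓
  (0,4): δ = 13.64°  ✓
  (0,5): δ = 86.16°  ·
  (1,2): δ = 146.05°  ·
  (1,3): δ = 111.28°  ·
  (1,4): δ = 67.28°  ·
  (1,5): δ = 5.24°  ✓
  (2,3): δ = 145.23°  ·
  (2,4): δ = 101.23°  ·
  (2,5): δ = 28.71°  ✓
  (3,4): δ = 135.99°  ·
  (3,5): δ = 63.48°  ·
  (4,5): δ = 107.48°  ·
antipodal pairs: 4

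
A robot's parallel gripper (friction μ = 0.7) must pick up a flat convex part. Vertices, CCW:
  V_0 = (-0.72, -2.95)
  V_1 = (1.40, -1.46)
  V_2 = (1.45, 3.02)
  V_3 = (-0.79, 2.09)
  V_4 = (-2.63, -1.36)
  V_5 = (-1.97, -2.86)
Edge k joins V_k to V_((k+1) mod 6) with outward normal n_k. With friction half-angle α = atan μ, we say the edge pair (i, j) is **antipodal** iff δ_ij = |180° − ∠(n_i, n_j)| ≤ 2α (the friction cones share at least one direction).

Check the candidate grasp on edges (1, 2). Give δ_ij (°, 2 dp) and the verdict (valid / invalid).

δ = 66.81°, valid

α = atan 0.7 = 34.99°;  2α = 69.98°
edge 1: e_1 = (+0.05, +4.48);  n_1 = (+0.9999, -0.0112)
edge 2: e_2 = (-2.24, -0.93);  n_2 = (-0.3834, +0.9236)
∠(n_1, n_2) = 113.19°
δ = |180° − 113.19°| = 66.81°
66.81° ≤ 2α = 69.98°  →  valid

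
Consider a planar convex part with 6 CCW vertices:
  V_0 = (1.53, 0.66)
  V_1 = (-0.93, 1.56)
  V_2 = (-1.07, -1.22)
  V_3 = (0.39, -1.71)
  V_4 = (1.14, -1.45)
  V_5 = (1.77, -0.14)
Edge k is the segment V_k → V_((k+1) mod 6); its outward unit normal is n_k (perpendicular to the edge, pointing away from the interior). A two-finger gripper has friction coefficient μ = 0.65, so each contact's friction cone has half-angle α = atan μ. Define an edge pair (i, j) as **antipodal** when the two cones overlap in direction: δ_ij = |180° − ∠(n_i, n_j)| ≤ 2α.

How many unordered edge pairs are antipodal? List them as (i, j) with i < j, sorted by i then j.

α = atan 0.65 = 33.02°;  2α = 66.05°
n_0 = (+0.3436, +0.9391)
n_1 = (-0.9987, +0.0503)
n_2 = (-0.3182, -0.9480)
n_3 = (+0.3275, -0.9448)
n_4 = (+0.9012, -0.4334)
n_5 = (+0.9578, +0.2873)
  (0,1): δ = 72.79°  ·
  (0,2): δ = 1.54°  ✓
  (0,3): δ = 39.21°  ✓
  (0,4): δ = 84.41°  ·
  (0,5): δ = 126.79°  ·
  (1,2): δ = 105.67°  ·
  (1,3): δ = 68.00°  ·
  (1,4): δ = 22.80°  ✓
  (1,5): δ = 19.58°  ✓
  (2,3): δ = 142.33°  ·
  (2,4): δ = 97.13°  ·
  (2,5): δ = 54.75°  ✓
  (3,4): δ = 134.80°  ·
  (3,5): δ = 92.42°  ·
  (4,5): δ = 137.62°  ·
antipodal pairs: 5

count = 5; pairs: (0,2), (0,3), (1,4), (1,5), (2,5)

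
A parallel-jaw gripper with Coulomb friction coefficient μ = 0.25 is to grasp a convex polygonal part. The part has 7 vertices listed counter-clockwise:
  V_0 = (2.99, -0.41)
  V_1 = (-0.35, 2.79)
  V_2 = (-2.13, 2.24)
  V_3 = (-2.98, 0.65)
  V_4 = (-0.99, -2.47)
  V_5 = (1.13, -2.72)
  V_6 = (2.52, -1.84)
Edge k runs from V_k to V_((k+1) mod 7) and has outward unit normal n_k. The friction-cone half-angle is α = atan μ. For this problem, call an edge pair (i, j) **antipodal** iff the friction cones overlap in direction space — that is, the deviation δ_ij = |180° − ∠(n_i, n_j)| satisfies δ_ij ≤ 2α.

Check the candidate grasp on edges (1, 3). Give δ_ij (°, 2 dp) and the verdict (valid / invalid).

δ = 74.64°, invalid

α = atan 0.25 = 14.04°;  2α = 28.07°
edge 1: e_1 = (-1.78, -0.55);  n_1 = (-0.2952, +0.9554)
edge 3: e_3 = (+1.99, -3.12);  n_3 = (-0.8431, -0.5377)
∠(n_1, n_3) = 105.36°
δ = |180° − 105.36°| = 74.64°
74.64° > 2α = 28.07°  →  invalid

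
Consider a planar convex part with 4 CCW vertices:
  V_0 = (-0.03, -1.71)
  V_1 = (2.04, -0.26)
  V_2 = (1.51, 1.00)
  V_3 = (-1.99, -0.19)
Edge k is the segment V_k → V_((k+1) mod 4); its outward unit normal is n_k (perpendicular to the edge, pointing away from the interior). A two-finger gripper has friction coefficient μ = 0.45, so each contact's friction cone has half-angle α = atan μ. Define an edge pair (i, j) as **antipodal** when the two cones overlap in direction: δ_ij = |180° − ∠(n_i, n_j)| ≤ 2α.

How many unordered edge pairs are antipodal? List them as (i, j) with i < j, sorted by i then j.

count = 2; pairs: (0,2), (1,3)

α = atan 0.45 = 24.23°;  2α = 48.46°
n_0 = (+0.5737, -0.8190)
n_1 = (+0.9218, +0.3877)
n_2 = (-0.3219, +0.9468)
n_3 = (-0.6128, -0.7902)
  (0,1): δ = 102.20°  ·
  (0,2): δ = 16.23°  ✓
  (0,3): δ = 107.20°  ·
  (1,2): δ = 94.04°  ·
  (1,3): δ = 29.39°  ✓
  (2,3): δ = 56.57°  ·
antipodal pairs: 2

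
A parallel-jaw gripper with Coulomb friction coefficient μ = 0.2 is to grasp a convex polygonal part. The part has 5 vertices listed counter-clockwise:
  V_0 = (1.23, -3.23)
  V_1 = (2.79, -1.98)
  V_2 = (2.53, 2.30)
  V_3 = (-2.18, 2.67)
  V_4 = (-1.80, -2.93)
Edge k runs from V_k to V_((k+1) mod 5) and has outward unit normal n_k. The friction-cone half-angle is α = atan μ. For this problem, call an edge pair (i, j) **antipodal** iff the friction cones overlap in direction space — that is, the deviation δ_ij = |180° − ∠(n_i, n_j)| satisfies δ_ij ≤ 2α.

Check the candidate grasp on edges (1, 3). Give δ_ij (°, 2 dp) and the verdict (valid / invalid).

α = atan 0.2 = 11.31°;  2α = 22.62°
edge 1: e_1 = (-0.26, +4.28);  n_1 = (+0.9982, +0.0606)
edge 3: e_3 = (+0.38, -5.60);  n_3 = (-0.9977, -0.0677)
∠(n_1, n_3) = 179.59°
δ = |180° − 179.59°| = 0.41°
0.41° ≤ 2α = 22.62°  →  valid

δ = 0.41°, valid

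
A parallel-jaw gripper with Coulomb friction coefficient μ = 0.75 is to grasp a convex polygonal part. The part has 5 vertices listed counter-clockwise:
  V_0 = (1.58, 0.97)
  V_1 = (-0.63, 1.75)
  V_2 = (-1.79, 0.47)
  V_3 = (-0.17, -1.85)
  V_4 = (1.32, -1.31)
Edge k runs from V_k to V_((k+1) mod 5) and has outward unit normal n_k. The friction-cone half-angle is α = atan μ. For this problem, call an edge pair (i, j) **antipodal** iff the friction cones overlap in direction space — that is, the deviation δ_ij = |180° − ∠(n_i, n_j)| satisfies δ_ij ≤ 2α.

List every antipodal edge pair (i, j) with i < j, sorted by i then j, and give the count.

count = 5; pairs: (0,2), (0,3), (1,3), (1,4), (2,4)

α = atan 0.75 = 36.87°;  2α = 73.74°
n_0 = (+0.3328, +0.9430)
n_1 = (-0.7410, +0.6715)
n_2 = (-0.8199, -0.5725)
n_3 = (+0.3407, -0.9402)
n_4 = (+0.9936, -0.1133)
  (0,1): δ = 112.74°  ·
  (0,2): δ = 35.63°  ✓
  (0,3): δ = 39.36°  ✓
  (0,4): δ = 102.93°  ·
  (1,2): δ = 102.89°  ·
  (1,3): δ = 27.89°  ✓
  (1,4): δ = 35.68°  ✓
  (2,3): δ = 105.00°  ·
  (2,4): δ = 41.43°  ✓
  (3,4): δ = 116.43°  ·
antipodal pairs: 5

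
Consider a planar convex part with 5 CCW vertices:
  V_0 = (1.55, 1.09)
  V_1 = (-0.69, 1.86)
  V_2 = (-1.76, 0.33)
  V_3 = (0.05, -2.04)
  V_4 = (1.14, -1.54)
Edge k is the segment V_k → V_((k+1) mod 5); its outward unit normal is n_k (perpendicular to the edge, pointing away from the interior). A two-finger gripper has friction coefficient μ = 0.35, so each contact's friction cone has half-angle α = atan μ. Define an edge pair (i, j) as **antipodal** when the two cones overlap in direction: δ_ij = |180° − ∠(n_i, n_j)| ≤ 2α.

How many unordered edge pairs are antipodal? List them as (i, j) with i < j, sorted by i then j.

α = atan 0.35 = 19.29°;  2α = 38.58°
n_0 = (+0.3251, +0.9457)
n_1 = (-0.8195, +0.5731)
n_2 = (-0.7947, -0.6070)
n_3 = (+0.4169, -0.9089)
n_4 = (+0.9881, -0.1540)
  (0,1): δ = 106.00°  ·
  (0,2): δ = 33.66°  ✓
  (0,3): δ = 43.61°  ·
  (0,4): δ = 100.11°  ·
  (1,2): δ = 107.66°  ·
  (1,3): δ = 30.39°  ✓
  (1,4): δ = 26.11°  ✓
  (2,3): δ = 102.73°  ·
  (2,4): δ = 46.23°  ·
  (3,4): δ = 123.50°  ·
antipodal pairs: 3

count = 3; pairs: (0,2), (1,3), (1,4)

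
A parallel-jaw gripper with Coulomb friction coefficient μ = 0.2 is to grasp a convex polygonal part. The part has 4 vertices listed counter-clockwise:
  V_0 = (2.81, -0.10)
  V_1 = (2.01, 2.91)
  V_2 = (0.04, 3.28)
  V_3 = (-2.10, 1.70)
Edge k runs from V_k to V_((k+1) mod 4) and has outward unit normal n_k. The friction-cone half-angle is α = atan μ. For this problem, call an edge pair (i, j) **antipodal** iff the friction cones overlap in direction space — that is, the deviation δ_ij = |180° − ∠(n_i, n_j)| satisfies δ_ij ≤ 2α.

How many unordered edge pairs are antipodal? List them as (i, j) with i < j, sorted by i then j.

count = 1; pairs: (1,3)

α = atan 0.2 = 11.31°;  2α = 22.62°
n_0 = (+0.9664, +0.2569)
n_1 = (+0.1846, +0.9828)
n_2 = (-0.5940, +0.8045)
n_3 = (-0.3442, -0.9389)
  (0,1): δ = 115.52°  ·
  (0,2): δ = 68.44°  ·
  (0,3): δ = 54.98°  ·
  (1,2): δ = 132.92°  ·
  (1,3): δ = 9.50°  ✓
  (2,3): δ = 56.57°  ·
antipodal pairs: 1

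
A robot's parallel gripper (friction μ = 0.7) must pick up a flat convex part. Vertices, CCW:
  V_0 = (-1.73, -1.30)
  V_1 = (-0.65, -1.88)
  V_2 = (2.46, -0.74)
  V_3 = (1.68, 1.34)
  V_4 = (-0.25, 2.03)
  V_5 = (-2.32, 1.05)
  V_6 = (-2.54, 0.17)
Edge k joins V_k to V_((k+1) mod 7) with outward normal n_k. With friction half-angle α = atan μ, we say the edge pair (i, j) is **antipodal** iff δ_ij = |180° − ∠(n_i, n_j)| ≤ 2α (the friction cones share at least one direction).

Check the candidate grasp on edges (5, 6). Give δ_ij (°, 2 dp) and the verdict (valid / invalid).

δ = 137.11°, invalid

α = atan 0.7 = 34.99°;  2α = 69.98°
edge 5: e_5 = (-0.22, -0.88);  n_5 = (-0.9701, +0.2425)
edge 6: e_6 = (+0.81, -1.47);  n_6 = (-0.8758, -0.4826)
∠(n_5, n_6) = 42.89°
δ = |180° − 42.89°| = 137.11°
137.11° > 2α = 69.98°  →  invalid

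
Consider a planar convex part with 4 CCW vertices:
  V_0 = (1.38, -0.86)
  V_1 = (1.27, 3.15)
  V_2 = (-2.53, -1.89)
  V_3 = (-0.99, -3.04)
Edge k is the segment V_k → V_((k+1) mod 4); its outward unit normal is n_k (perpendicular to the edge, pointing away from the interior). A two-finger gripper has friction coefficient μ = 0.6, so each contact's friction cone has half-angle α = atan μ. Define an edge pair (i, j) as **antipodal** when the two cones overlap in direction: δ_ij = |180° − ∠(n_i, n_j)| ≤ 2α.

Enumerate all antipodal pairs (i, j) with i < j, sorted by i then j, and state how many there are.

α = atan 0.6 = 30.96°;  2α = 61.93°
n_0 = (+0.9996, +0.0274)
n_1 = (-0.7985, +0.6020)
n_2 = (-0.5983, -0.8012)
n_3 = (+0.6770, -0.7360)
  (0,1): δ = 38.59°  ✓
  (0,2): δ = 51.68°  ✓
  (0,3): δ = 131.04°  ·
  (1,2): δ = 89.74°  ·
  (1,3): δ = 10.38°  ✓
  (2,3): δ = 100.64°  ·
antipodal pairs: 3

count = 3; pairs: (0,1), (0,2), (1,3)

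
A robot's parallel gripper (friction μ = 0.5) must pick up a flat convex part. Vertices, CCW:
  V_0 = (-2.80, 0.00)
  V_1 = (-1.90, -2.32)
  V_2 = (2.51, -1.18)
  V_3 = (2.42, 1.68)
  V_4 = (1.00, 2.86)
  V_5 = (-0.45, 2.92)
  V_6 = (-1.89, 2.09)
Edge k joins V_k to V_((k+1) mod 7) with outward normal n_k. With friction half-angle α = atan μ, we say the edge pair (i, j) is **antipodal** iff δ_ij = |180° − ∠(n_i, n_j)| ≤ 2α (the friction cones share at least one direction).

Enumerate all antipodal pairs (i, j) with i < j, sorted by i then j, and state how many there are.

α = atan 0.5 = 26.57°;  2α = 53.13°
n_0 = (-0.9323, -0.3617)
n_1 = (+0.2503, -0.9682)
n_2 = (+0.9995, +0.0315)
n_3 = (+0.6391, +0.7691)
n_4 = (+0.0413, +0.9991)
n_5 = (-0.4994, +0.8664)
n_6 = (-0.9169, +0.3992)
  (0,1): δ = 96.71°  ·
  (0,2): δ = 19.40°  ✓
  (0,3): δ = 29.07°  ✓
  (0,4): δ = 66.43°  ·
  (0,5): δ = 98.76°  ·
  (0,6): δ = 135.27°  ·
  (1,2): δ = 102.69°  ·
  (1,3): δ = 54.22°  ·
  (1,4): δ = 16.86°  ✓
  (1,5): δ = 15.46°  ✓
  (1,6): δ = 51.98°  ✓
  (2,3): δ = 131.53°  ·
  (2,4): δ = 94.17°  ·
  (2,5): δ = 61.84°  ·
  (2,6): δ = 25.33°  ✓
  (3,4): δ = 142.64°  ·
  (3,5): δ = 110.32°  ·
  (3,6): δ = 73.80°  ·
  (4,5): δ = 147.67°  ·
  (4,6): δ = 111.16°  ·
  (5,6): δ = 143.49°  ·
antipodal pairs: 6

count = 6; pairs: (0,2), (0,3), (1,4), (1,5), (1,6), (2,6)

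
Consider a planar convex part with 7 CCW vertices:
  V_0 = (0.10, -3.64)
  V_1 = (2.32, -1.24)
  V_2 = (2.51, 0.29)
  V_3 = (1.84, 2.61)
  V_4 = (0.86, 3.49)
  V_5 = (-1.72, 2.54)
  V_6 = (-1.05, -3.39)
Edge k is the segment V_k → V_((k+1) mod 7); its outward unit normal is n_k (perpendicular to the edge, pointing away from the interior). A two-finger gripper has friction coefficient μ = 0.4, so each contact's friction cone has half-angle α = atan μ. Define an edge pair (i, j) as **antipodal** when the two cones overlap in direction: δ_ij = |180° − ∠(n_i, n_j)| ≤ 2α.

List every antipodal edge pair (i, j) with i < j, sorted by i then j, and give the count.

count = 6; pairs: (0,4), (1,5), (2,5), (3,5), (3,6), (4,6)

α = atan 0.4 = 21.80°;  2α = 43.60°
n_0 = (+0.7341, -0.6790)
n_1 = (+0.9924, -0.1232)
n_2 = (+0.9607, +0.2775)
n_3 = (+0.6681, +0.7440)
n_4 = (-0.3455, +0.9384)
n_5 = (-0.9937, -0.1123)
n_6 = (-0.2124, -0.9772)
  (0,1): δ = 144.31°  ·
  (0,2): δ = 121.12°  ·
  (0,3): δ = 89.15°  ·
  (0,4): δ = 27.02°  ✓
  (0,5): δ = 49.22°  ·
  (0,6): δ = 120.50°  ·
  (1,2): δ = 156.81°  ·
  (1,3): δ = 124.84°  ·
  (1,4): δ = 62.71°  ·
  (1,5): δ = 13.53°  ✓
  (1,6): δ = 84.81°  ·
  (2,3): δ = 148.03°  ·
  (2,4): δ = 85.89°  ·
  (2,5): δ = 9.66°  ✓
  (2,6): δ = 61.63°  ·
  (3,4): δ = 117.86°  ·
  (3,5): δ = 41.63°  ✓
  (3,6): δ = 29.66°  ✓
  (4,5): δ = 103.77°  ·
  (4,6): δ = 32.48°  ✓
  (5,6): δ = 108.71°  ·
antipodal pairs: 6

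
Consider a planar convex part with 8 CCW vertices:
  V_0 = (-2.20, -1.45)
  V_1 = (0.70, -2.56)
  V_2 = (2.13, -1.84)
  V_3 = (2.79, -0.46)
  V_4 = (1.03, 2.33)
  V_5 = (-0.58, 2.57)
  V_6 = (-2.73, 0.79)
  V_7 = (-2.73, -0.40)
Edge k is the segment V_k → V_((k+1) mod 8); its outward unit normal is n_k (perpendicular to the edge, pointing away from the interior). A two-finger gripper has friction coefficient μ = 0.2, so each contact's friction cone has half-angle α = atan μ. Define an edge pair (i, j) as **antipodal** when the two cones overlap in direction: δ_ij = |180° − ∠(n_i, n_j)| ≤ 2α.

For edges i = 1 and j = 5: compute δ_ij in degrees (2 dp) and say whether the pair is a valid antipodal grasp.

δ = 12.90°, valid

α = atan 0.2 = 11.31°;  2α = 22.62°
edge 1: e_1 = (+1.43, +0.72);  n_1 = (+0.4497, -0.8932)
edge 5: e_5 = (-2.15, -1.78);  n_5 = (-0.6377, +0.7703)
∠(n_1, n_5) = 167.10°
δ = |180° − 167.10°| = 12.90°
12.90° ≤ 2α = 22.62°  →  valid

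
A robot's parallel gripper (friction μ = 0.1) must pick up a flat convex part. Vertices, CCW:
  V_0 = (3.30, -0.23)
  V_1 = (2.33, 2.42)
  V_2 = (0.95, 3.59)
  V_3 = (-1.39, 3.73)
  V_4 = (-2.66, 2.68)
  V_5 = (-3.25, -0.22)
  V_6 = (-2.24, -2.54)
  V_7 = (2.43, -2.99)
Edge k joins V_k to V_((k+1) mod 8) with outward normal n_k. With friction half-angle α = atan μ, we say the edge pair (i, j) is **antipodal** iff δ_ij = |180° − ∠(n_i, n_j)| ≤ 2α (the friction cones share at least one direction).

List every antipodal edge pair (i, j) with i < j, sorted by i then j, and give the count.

count = 3; pairs: (0,5), (2,6), (4,7)

α = atan 0.1 = 5.71°;  2α = 11.42°
n_0 = (+0.9391, +0.3437)
n_1 = (+0.6467, +0.7628)
n_2 = (+0.0597, +0.9982)
n_3 = (-0.6372, +0.7707)
n_4 = (-0.9799, +0.1994)
n_5 = (-0.9169, -0.3992)
n_6 = (-0.0959, -0.9954)
n_7 = (+0.9537, -0.3006)
  (0,1): δ = 150.40°  ·
  (0,2): δ = 113.53°  ·
  (0,3): δ = 70.52°  ·
  (0,4): δ = 31.60°  ·
  (0,5): δ = 3.42°  ✓
  (0,6): δ = 64.39°  ·
  (0,7): δ = 142.40°  ·
  (1,2): δ = 143.13°  ·
  (1,3): δ = 100.12°  ·
  (1,4): δ = 61.21°  ·
  (1,5): δ = 26.18°  ·
  (1,6): δ = 34.79°  ·
  (1,7): δ = 112.80°  ·
  (2,3): δ = 136.99°  ·
  (2,4): δ = 98.08°  ·
  (2,5): δ = 63.05°  ·
  (2,6): δ = 2.08°  ✓
  (2,7): δ = 75.93°  ·
  (3,4): δ = 141.08°  ·
  (3,5): δ = 106.06°  ·
  (3,6): δ = 45.09°  ·
  (3,7): δ = 32.92°  ·
  (4,5): δ = 144.97°  ·
  (4,6): δ = 84.00°  ·
  (4,7): δ = 6.00°  ✓
  (5,6): δ = 119.03°  ·
  (5,7): δ = 41.02°  ·
  (6,7): δ = 101.99°  ·
antipodal pairs: 3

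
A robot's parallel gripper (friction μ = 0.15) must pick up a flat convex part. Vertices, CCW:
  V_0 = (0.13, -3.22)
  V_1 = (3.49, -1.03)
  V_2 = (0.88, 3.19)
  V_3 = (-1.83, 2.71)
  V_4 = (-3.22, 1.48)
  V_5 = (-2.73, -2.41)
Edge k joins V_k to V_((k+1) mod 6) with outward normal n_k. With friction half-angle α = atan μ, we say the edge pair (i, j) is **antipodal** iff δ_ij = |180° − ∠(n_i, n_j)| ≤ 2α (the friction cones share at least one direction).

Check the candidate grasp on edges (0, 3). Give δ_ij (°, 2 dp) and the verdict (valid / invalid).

δ = 8.41°, valid

α = atan 0.15 = 8.53°;  2α = 17.06°
edge 0: e_0 = (+3.36, +2.19);  n_0 = (+0.5460, -0.8378)
edge 3: e_3 = (-1.39, -1.23);  n_3 = (-0.6627, +0.7489)
∠(n_0, n_3) = 171.59°
δ = |180° − 171.59°| = 8.41°
8.41° ≤ 2α = 17.06°  →  valid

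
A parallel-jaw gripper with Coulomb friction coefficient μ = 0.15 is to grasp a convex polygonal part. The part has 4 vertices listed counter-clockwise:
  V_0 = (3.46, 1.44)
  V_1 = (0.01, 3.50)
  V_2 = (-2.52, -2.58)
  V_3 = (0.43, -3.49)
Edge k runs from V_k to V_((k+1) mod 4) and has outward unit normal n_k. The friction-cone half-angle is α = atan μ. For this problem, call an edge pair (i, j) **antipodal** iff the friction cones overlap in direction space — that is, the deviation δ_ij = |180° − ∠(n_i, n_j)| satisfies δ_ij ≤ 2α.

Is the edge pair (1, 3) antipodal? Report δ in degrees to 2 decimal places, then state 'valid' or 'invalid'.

α = atan 0.15 = 8.53°;  2α = 17.06°
edge 1: e_1 = (-2.53, -6.08);  n_1 = (-0.9233, +0.3842)
edge 3: e_3 = (+3.03, +4.93);  n_3 = (+0.8520, -0.5236)
∠(n_1, n_3) = 171.02°
δ = |180° − 171.02°| = 8.98°
8.98° ≤ 2α = 17.06°  →  valid

δ = 8.98°, valid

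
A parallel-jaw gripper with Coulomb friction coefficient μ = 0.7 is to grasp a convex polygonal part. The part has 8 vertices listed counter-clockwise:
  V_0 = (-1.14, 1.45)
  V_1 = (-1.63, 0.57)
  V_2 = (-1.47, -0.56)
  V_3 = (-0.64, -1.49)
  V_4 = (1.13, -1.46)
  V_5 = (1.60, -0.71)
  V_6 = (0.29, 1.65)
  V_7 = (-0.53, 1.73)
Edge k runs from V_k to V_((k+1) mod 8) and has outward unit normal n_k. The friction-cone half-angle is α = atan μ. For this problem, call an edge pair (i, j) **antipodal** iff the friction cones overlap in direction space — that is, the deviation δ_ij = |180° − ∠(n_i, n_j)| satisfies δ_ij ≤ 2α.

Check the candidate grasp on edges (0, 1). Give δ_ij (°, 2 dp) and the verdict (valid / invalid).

δ = 142.83°, invalid

α = atan 0.7 = 34.99°;  2α = 69.98°
edge 0: e_0 = (-0.49, -0.88);  n_0 = (-0.8737, +0.4865)
edge 1: e_1 = (+0.16, -1.13);  n_1 = (-0.9901, -0.1402)
∠(n_0, n_1) = 37.17°
δ = |180° − 37.17°| = 142.83°
142.83° > 2α = 69.98°  →  invalid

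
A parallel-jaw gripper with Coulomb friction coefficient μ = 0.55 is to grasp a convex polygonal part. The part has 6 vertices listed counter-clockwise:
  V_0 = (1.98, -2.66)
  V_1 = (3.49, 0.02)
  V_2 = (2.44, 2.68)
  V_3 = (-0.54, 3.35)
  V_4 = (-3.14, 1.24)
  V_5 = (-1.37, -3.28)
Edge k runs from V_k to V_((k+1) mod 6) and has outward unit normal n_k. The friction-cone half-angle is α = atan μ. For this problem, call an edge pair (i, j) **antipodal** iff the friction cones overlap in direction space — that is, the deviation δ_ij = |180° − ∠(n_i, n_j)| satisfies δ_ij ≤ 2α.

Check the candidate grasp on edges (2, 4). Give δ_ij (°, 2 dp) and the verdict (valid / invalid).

α = atan 0.55 = 28.81°;  2α = 57.62°
edge 2: e_2 = (-2.98, +0.67);  n_2 = (+0.2194, +0.9756)
edge 4: e_4 = (+1.77, -4.52);  n_4 = (-0.9312, -0.3646)
∠(n_2, n_4) = 124.06°
δ = |180° − 124.06°| = 55.94°
55.94° ≤ 2α = 57.62°  →  valid

δ = 55.94°, valid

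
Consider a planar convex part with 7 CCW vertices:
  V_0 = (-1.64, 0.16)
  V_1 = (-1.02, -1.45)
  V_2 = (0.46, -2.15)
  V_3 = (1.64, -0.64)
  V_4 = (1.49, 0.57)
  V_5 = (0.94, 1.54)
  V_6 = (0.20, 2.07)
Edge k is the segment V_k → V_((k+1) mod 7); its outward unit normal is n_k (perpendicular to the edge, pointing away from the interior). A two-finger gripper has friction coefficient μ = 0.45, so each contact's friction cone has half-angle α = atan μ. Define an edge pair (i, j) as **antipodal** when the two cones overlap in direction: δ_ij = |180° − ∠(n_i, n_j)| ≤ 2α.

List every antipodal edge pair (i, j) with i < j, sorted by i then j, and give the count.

α = atan 0.45 = 24.23°;  2α = 48.46°
n_0 = (-0.9332, -0.3594)
n_1 = (-0.4276, -0.9040)
n_2 = (+0.7879, -0.6157)
n_3 = (+0.9924, +0.1230)
n_4 = (+0.8699, +0.4932)
n_5 = (+0.5823, +0.8130)
n_6 = (-0.7202, +0.6938)
  (0,1): δ = 136.37°  ·
  (0,2): δ = 59.07°  ·
  (0,3): δ = 13.99°  ✓
  (0,4): δ = 8.49°  ✓
  (0,5): δ = 33.33°  ✓
  (0,6): δ = 115.01°  ·
  (1,2): δ = 102.69°  ·
  (1,3): δ = 57.62°  ·
  (1,4): δ = 35.13°  ✓
  (1,5): δ = 10.30°  ✓
  (1,6): δ = 71.38°  ·
  (2,3): δ = 134.93°  ·
  (2,4): δ = 112.44°  ·
  (2,5): δ = 87.60°  ·
  (2,6): δ = 5.92°  ✓
  (3,4): δ = 157.51°  ·
  (3,5): δ = 132.68°  ·
  (3,6): δ = 51.00°  ·
  (4,5): δ = 155.16°  ·
  (4,6): δ = 73.48°  ·
  (5,6): δ = 98.32°  ·
antipodal pairs: 6

count = 6; pairs: (0,3), (0,4), (0,5), (1,4), (1,5), (2,6)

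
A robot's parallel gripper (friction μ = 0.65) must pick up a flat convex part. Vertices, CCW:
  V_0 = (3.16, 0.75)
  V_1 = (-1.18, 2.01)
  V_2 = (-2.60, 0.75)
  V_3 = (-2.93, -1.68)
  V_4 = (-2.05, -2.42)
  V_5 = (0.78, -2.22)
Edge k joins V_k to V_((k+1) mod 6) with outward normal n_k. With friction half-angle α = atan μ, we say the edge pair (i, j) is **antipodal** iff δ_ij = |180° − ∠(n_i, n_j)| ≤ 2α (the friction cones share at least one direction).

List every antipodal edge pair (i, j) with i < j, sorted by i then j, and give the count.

α = atan 0.65 = 33.02°;  2α = 66.05°
n_0 = (+0.2788, +0.9603)
n_1 = (-0.6637, +0.7480)
n_2 = (-0.9909, +0.1346)
n_3 = (-0.6436, -0.7654)
n_4 = (+0.0705, -0.9975)
n_5 = (+0.7804, -0.6253)
  (0,1): δ = 122.23°  ·
  (0,2): δ = 81.54°  ·
  (0,3): δ = 23.87°  ✓
  (0,4): δ = 20.23°  ✓
  (0,5): δ = 67.48°  ·
  (1,2): δ = 139.32°  ·
  (1,3): δ = 81.64°  ·
  (1,4): δ = 37.54°  ✓
  (1,5): δ = 9.71°  ✓
  (2,3): δ = 122.33°  ·
  (2,4): δ = 78.22°  ·
  (2,5): δ = 30.97°  ✓
  (3,4): δ = 135.90°  ·
  (3,5): δ = 88.65°  ·
  (4,5): δ = 132.75°  ·
antipodal pairs: 5

count = 5; pairs: (0,3), (0,4), (1,4), (1,5), (2,5)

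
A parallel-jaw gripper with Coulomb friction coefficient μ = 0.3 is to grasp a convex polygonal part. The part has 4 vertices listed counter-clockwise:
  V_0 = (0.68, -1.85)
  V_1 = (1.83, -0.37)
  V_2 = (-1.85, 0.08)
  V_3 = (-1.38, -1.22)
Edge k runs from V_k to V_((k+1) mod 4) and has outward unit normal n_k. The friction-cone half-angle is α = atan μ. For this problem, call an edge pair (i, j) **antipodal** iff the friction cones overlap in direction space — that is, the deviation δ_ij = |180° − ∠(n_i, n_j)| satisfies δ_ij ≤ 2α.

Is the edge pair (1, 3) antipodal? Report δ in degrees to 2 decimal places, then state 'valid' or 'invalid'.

δ = 10.03°, valid

α = atan 0.3 = 16.70°;  2α = 33.40°
edge 1: e_1 = (-3.68, +0.45);  n_1 = (+0.1214, +0.9926)
edge 3: e_3 = (+2.06, -0.63);  n_3 = (-0.2925, -0.9563)
∠(n_1, n_3) = 169.97°
δ = |180° − 169.97°| = 10.03°
10.03° ≤ 2α = 33.40°  →  valid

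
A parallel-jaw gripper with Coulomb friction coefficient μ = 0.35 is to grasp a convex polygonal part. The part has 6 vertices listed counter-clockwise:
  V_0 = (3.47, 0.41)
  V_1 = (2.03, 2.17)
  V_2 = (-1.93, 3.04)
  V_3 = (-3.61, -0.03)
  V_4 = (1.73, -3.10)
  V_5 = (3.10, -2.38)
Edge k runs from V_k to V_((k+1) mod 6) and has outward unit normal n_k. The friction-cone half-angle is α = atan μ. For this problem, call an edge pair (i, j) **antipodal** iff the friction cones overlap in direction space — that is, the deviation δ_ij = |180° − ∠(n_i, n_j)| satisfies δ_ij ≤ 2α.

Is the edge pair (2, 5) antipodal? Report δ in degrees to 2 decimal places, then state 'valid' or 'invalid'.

δ = 21.13°, valid

α = atan 0.35 = 19.29°;  2α = 38.58°
edge 2: e_2 = (-1.68, -3.07);  n_2 = (-0.8772, +0.4801)
edge 5: e_5 = (+0.37, +2.79);  n_5 = (+0.9913, -0.1315)
∠(n_2, n_5) = 158.87°
δ = |180° − 158.87°| = 21.13°
21.13° ≤ 2α = 38.58°  →  valid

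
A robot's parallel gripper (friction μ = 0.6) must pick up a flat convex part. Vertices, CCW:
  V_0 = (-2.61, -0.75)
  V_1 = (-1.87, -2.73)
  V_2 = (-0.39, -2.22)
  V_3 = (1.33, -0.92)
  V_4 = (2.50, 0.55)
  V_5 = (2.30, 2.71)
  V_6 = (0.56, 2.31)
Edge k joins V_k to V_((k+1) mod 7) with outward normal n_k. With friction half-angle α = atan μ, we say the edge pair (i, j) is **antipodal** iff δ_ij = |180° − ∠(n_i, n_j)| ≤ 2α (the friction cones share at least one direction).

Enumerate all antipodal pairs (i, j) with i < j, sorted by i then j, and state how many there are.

count = 9; pairs: (0,3), (0,4), (1,5), (1,6), (2,5), (2,6), (3,5), (3,6), (4,6)

α = atan 0.6 = 30.96°;  2α = 61.93°
n_0 = (-0.9367, -0.3501)
n_1 = (+0.3258, -0.9454)
n_2 = (+0.6030, -0.7978)
n_3 = (+0.7824, -0.6227)
n_4 = (+0.9957, +0.0922)
n_5 = (-0.2240, +0.9746)
n_6 = (-0.6945, +0.7195)
  (0,1): δ = 91.48°  ·
  (0,2): δ = 73.41°  ·
  (0,3): δ = 59.01°  ✓
  (0,4): δ = 15.20°  ✓
  (0,5): δ = 82.45°  ·
  (0,6): δ = 113.50°  ·
  (1,2): δ = 161.93°  ·
  (1,3): δ = 147.53°  ·
  (1,4): δ = 103.72°  ·
  (1,5): δ = 6.07°  ✓
  (1,6): δ = 24.97°  ✓
  (2,3): δ = 165.60°  ·
  (2,4): δ = 121.79°  ·
  (2,5): δ = 24.14°  ✓
  (2,6): δ = 6.91°  ✓
  (3,4): δ = 136.19°  ·
  (3,5): δ = 38.54°  ✓
  (3,6): δ = 7.49°  ✓
  (4,5): δ = 82.34°  ·
  (4,6): δ = 51.30°  ✓
  (5,6): δ = 148.96°  ·
antipodal pairs: 9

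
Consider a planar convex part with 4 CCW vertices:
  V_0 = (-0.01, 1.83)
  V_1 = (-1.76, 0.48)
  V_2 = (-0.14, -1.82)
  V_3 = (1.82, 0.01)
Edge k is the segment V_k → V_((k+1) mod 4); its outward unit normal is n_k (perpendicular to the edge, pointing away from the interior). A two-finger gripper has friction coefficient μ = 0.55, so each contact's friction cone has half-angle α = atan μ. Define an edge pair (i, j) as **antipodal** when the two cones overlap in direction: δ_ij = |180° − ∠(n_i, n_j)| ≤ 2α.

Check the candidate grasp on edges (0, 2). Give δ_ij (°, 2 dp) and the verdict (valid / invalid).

α = atan 0.55 = 28.81°;  2α = 57.62°
edge 0: e_0 = (-1.75, -1.35);  n_0 = (-0.6108, +0.7918)
edge 2: e_2 = (+1.96, +1.83);  n_2 = (+0.6825, -0.7309)
∠(n_0, n_2) = 174.61°
δ = |180° − 174.61°| = 5.39°
5.39° ≤ 2α = 57.62°  →  valid

δ = 5.39°, valid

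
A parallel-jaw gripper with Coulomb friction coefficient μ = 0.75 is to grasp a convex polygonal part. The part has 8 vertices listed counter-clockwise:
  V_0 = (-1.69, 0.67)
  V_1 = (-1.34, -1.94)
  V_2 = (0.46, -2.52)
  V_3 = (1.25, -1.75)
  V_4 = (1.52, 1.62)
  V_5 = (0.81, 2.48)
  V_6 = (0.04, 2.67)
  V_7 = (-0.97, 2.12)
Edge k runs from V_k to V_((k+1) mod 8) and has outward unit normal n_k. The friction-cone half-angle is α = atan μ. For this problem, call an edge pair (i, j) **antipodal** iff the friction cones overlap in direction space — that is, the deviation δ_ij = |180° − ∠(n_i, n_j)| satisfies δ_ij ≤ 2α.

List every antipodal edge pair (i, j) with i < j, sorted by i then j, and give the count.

count = 13; pairs: (0,2), (0,3), (0,4), (0,5), (1,4), (1,5), (1,6), (2,5), (2,6), (2,7), (3,6), (3,7), (4,7)

α = atan 0.75 = 36.87°;  2α = 73.74°
n_0 = (-0.9911, -0.1329)
n_1 = (-0.3067, -0.9518)
n_2 = (+0.6980, -0.7161)
n_3 = (+0.9968, -0.0799)
n_4 = (+0.7712, +0.6366)
n_5 = (+0.2396, +0.9709)
n_6 = (-0.4782, +0.8782)
n_7 = (-0.8957, +0.4447)
  (0,1): δ = 115.50°  ·
  (0,2): δ = 53.37°  ✓
  (0,3): δ = 12.22°  ✓
  (0,4): δ = 31.90°  ✓
  (0,5): δ = 68.50°  ✓
  (0,6): δ = 110.93°  ·
  (0,7): δ = 145.96°  ·
  (1,2): δ = 117.87°  ·
  (1,3): δ = 76.72°  ·
  (1,4): δ = 32.60°  ✓
  (1,5): δ = 4.00°  ✓
  (1,6): δ = 46.43°  ✓
  (1,7): δ = 81.45°  ·
  (2,3): δ = 138.85°  ·
  (2,4): δ = 94.72°  ·
  (2,5): δ = 58.13°  ✓
  (2,6): δ = 15.69°  ✓
  (2,7): δ = 19.33°  ✓
  (3,4): δ = 135.88°  ·
  (3,5): δ = 99.28°  ·
  (3,6): δ = 56.85°  ✓
  (3,7): δ = 21.83°  ✓
  (4,5): δ = 143.40°  ·
  (4,6): δ = 100.97°  ·
  (4,7): δ = 65.95°  ✓
  (5,6): δ = 137.57°  ·
  (5,7): δ = 102.55°  ·
  (6,7): δ = 144.98°  ·
antipodal pairs: 13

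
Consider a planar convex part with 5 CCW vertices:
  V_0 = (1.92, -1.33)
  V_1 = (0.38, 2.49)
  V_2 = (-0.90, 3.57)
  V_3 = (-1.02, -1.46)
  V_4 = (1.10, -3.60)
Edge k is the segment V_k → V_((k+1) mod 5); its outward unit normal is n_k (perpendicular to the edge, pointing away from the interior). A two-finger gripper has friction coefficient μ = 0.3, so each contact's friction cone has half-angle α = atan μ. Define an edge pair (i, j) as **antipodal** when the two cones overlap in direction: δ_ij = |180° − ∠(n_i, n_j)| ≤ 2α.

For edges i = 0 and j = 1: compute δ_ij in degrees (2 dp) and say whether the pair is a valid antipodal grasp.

δ = 152.11°, invalid

α = atan 0.3 = 16.70°;  2α = 33.40°
edge 0: e_0 = (-1.54, +3.82);  n_0 = (+0.9275, +0.3739)
edge 1: e_1 = (-1.28, +1.08);  n_1 = (+0.6449, +0.7643)
∠(n_0, n_1) = 27.89°
δ = |180° − 27.89°| = 152.11°
152.11° > 2α = 33.40°  →  invalid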